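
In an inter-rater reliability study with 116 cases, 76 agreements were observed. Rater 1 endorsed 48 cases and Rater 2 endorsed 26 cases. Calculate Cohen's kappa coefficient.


P_o = 76/116 = 0.655172
P_e = (48*26 + 68*90) / 13456 = 0.547562
kappa = (P_o - P_e) / (1 - P_e)
kappa = (0.655172 - 0.547562) / (1 - 0.547562)
kappa = 0.2378

0.2378


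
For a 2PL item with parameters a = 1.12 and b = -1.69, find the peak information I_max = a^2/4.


For 2PL, max info at theta = b = -1.69
I_max = a^2 / 4 = 1.12^2 / 4
= 1.2544 / 4
I_max = 0.3136

0.3136


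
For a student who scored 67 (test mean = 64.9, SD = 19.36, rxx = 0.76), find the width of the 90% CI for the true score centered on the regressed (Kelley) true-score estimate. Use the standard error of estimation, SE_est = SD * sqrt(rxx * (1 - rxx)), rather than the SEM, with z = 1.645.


True score estimate = 0.76*67 + 0.24*64.9 = 66.496
SE_est = SD * sqrt(rxx * (1 - rxx)) = 19.36 * sqrt(0.76 * 0.24) = 19.36 * sqrt(0.1824) = 8.268329
CI = T_est +/- z * SE_est, so width = 2 * z * SE_est = 2 * 1.645 * 8.268329
Width = 27.2028

27.2028


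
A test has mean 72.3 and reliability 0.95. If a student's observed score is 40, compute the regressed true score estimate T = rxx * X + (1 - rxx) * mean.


T_est = rxx * X + (1 - rxx) * mean
T_est = 0.95 * 40 + 0.05 * 72.3
T_est = 38.0 + 3.615
T_est = 41.615

41.615


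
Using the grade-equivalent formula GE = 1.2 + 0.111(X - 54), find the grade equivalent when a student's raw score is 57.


raw - median = 57 - 54 = 3
slope * diff = 0.111 * 3 = 0.333
GE = 1.2 + 0.333
GE = 1.533

1.533


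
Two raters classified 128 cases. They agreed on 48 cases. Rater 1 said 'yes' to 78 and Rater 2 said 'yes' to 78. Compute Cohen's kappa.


P_o = 48/128 = 0.375
P_e = (78*78 + 50*50) / 16384 = 0.523926
kappa = (P_o - P_e) / (1 - P_e)
kappa = (0.375 - 0.523926) / (1 - 0.523926)
kappa = -0.3128

-0.3128


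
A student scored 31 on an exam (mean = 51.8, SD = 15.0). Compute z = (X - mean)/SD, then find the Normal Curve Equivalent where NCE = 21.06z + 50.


z = (X - mean) / SD = (31 - 51.8) / 15.0
z = -20.8 / 15.0
z = -1.3867
NCE = NCE = 21.06z + 50
Carry z at full precision (z = -20.8 / 15.0) into the conversion:
NCE = 21.06 * (-20.8 / 15.0) + 50 = -438.048 / 15.0 + 50
NCE = -29.2032 + 50
NCE = 20.7968

20.7968


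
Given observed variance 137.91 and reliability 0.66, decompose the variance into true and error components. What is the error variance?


var_true = rxx * var_obs = 0.66 * 137.91 = 91.0206
var_error = var_obs - var_true
var_error = 137.91 - 91.0206
var_error = 46.8894

46.8894


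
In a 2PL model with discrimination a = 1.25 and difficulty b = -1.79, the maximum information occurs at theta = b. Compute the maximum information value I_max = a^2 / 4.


For 2PL, max info at theta = b = -1.79
I_max = a^2 / 4 = 1.25^2 / 4
= 1.5625 / 4
I_max = 0.3906

0.3906


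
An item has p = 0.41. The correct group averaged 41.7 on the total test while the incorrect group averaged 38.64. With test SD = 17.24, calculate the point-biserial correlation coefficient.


q = 1 - p = 0.59
rpb = ((M1 - M0) / SD) * sqrt(p * q)
rpb = ((41.7 - 38.64) / 17.24) * sqrt(0.41 * 0.59)
rpb = 0.0873

0.0873


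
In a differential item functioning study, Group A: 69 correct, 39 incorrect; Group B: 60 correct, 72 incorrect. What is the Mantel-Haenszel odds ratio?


Odds_A = 69/39 = 1.7692
Odds_B = 60/72 = 0.8333
OR = Odds_A / Odds_B = 1.7692 / 0.8333
Exactly, OR = (69 * 72) / (39 * 60) = 4968 / 2340
OR = 2.1231

2.1231


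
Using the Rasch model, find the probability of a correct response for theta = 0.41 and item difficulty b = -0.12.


theta - b = 0.41 - -0.12 = 0.53
exp(-(theta - b)) = exp(-0.53) = 0.5886
P = 1 / (1 + 0.5886)
P = 0.6295

0.6295


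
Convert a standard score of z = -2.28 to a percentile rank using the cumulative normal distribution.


CDF(z) = 0.5 * (1 + erf(z/sqrt(2)))
erf(-1.6122) = -0.9774
CDF = 0.0113
Percentile rank = 0.0113 * 100 = 1.13

1.13


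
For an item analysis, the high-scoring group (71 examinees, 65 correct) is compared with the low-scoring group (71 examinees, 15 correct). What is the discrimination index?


p_upper = 65/71 = 0.9155
p_lower = 15/71 = 0.2113
D = 0.9155 - 0.2113 = 0.7042

0.7042


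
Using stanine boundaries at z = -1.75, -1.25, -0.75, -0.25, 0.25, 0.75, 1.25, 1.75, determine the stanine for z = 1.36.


Stanine boundaries: [-1.75, -1.25, -0.75, -0.25, 0.25, 0.75, 1.25, 1.75]
z = 1.36
Check each boundary:
  z >= -1.75 -> could be stanine 2
  z >= -1.25 -> could be stanine 3
  z >= -0.75 -> could be stanine 4
  z >= -0.25 -> could be stanine 5
  z >= 0.25 -> could be stanine 6
  z >= 0.75 -> could be stanine 7
  z >= 1.25 -> could be stanine 8
  z < 1.75
Highest qualifying boundary gives stanine = 8

8


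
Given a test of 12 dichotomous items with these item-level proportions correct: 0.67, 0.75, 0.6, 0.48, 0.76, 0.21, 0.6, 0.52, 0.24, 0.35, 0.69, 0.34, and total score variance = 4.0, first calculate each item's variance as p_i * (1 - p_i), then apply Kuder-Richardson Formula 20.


For each item, compute p_i * q_i:
  Item 1: 0.67 * 0.33 = 0.2211
  Item 2: 0.75 * 0.25 = 0.1875
  Item 3: 0.6 * 0.4 = 0.24
  Item 4: 0.48 * 0.52 = 0.2496
  Item 5: 0.76 * 0.24 = 0.1824
  Item 6: 0.21 * 0.79 = 0.1659
  Item 7: 0.6 * 0.4 = 0.24
  Item 8: 0.52 * 0.48 = 0.2496
  Item 9: 0.24 * 0.76 = 0.1824
  Item 10: 0.35 * 0.65 = 0.2275
  Item 11: 0.69 * 0.31 = 0.2139
  Item 12: 0.34 * 0.66 = 0.2244
Sum(p_i * q_i) = 0.2211 + 0.1875 + 0.24 + 0.2496 + 0.1824 + 0.1659 + 0.24 + 0.2496 + 0.1824 + 0.2275 + 0.2139 + 0.2244 = 2.5843
KR-20 = (k/(k-1)) * (1 - Sum(p_i*q_i) / Var_total)
= (12/11) * (1 - 2.5843/4.0)
= 1.0909 * 0.3539
KR-20 = 0.3861

0.3861


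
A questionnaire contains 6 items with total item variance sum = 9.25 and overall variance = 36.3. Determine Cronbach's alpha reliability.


alpha = (k/(k-1)) * (1 - sum(si^2)/s_total^2)
= (6/5) * (1 - 9.25/36.3)
alpha = 0.8942

0.8942


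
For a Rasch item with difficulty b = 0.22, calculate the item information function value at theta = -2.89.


P = 1/(1+exp(-(-2.89-0.22))) = 0.0427
I = P*(1-P) = 0.0427 * 0.9573
I = 0.0409

0.0409


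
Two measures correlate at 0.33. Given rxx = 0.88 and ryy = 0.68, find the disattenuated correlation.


r_corrected = rxy / sqrt(rxx * ryy)
= 0.33 / sqrt(0.88 * 0.68)
= 0.33 / sqrt(0.5984)
= 0.33 / 0.773563
r_corrected = 0.4266

0.4266


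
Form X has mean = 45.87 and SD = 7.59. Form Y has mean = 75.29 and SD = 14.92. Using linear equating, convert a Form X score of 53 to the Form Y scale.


slope = SD_Y / SD_X = 14.92 / 7.59 ~ 1.9657
intercept = mean_Y - slope * mean_X = 75.29 - (14.92 / 7.59) * 45.87 ~ -14.8787
Y = slope * X + intercept. To avoid rounding drift from the rounded slope/intercept, evaluate the equivalent form Y = mean_Y + SD_Y * (X - mean_X) / SD_X at full precision:
Y = 75.29 + 14.92 * (53 - 45.87) / 7.59
Y = 75.29 + 14.92 * 7.13 / 7.59
Y = 75.29 + 106.3796 / 7.59
Y = 75.29 + 14.0158
Y = 89.3058

89.3058


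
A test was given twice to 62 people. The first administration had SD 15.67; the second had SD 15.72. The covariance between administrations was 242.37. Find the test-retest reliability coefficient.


r = cov(X,Y) / (SD_X * SD_Y)
r = 242.37 / (15.67 * 15.72)
r = 242.37 / 246.3324
r = 0.9839

0.9839


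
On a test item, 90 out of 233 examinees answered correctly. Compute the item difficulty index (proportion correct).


Item difficulty p = number correct / total examinees
p = 90 / 233
p = 0.3863

0.3863


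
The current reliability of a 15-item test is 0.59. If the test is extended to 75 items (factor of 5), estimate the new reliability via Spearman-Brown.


r_new = (n * rxx) / (1 + (n-1) * rxx)
r_new = (5 * 0.59) / (1 + 4 * 0.59)
r_new = 2.95 / 3.36
r_new = 0.878

0.878


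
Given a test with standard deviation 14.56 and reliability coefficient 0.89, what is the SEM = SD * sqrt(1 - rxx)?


SEM = SD * sqrt(1 - rxx)
SEM = 14.56 * sqrt(1 - 0.89)
SEM = 14.56 * sqrt(0.11) = 14.56 * 0.331662
SEM = 4.829

4.829


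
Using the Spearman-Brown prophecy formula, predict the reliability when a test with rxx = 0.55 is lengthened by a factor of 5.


r_new = (n * rxx) / (1 + (n-1) * rxx)
r_new = (5 * 0.55) / (1 + 4 * 0.55)
r_new = 2.75 / 3.2
r_new = 0.8594

0.8594


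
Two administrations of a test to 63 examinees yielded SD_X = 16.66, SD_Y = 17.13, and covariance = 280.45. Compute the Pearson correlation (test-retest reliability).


r = cov(X,Y) / (SD_X * SD_Y)
r = 280.45 / (16.66 * 17.13)
r = 280.45 / 285.3858
r = 0.9827

0.9827


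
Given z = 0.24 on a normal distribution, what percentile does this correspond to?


CDF(z) = 0.5 * (1 + erf(z/sqrt(2)))
erf(0.1697) = 0.1897
CDF = 0.5948
Percentile rank = 0.5948 * 100 = 59.48

59.48


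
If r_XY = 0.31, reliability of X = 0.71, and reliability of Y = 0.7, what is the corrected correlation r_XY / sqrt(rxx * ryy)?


r_corrected = rxy / sqrt(rxx * ryy)
= 0.31 / sqrt(0.71 * 0.7)
= 0.31 / sqrt(0.497)
= 0.31 / 0.704982
r_corrected = 0.4397

0.4397


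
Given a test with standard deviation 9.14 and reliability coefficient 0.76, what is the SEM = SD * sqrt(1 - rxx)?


SEM = SD * sqrt(1 - rxx)
SEM = 9.14 * sqrt(1 - 0.76)
SEM = 9.14 * sqrt(0.24) = 9.14 * 0.489898
SEM = 4.4777

4.4777


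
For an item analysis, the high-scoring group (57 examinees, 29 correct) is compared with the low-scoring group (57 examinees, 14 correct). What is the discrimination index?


p_upper = 29/57 = 0.5088
p_lower = 14/57 = 0.2456
D = 0.5088 - 0.2456 = 0.2632

0.2632


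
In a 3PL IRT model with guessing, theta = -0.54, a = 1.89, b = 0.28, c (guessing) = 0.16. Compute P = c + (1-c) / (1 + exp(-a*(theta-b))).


logit = 1.89*(-0.54 - 0.28) = -1.5498
P* = 1/(1 + exp(--1.5498)) = 0.1751
P = 0.16 + (1 - 0.16) * 0.1751
P = 0.3071

0.3071


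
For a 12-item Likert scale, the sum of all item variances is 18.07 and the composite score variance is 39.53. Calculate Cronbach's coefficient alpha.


alpha = (k/(k-1)) * (1 - sum(si^2)/s_total^2)
= (12/11) * (1 - 18.07/39.53)
alpha = 0.5922

0.5922


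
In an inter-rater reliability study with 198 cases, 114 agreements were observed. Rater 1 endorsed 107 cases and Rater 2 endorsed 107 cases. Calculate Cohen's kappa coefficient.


P_o = 114/198 = 0.575758
P_e = (107*107 + 91*91) / 39204 = 0.503265
kappa = (P_o - P_e) / (1 - P_e)
kappa = (0.575758 - 0.503265) / (1 - 0.503265)
kappa = 0.1459

0.1459


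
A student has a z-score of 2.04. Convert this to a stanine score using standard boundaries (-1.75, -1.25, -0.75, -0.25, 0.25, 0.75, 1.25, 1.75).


Stanine boundaries: [-1.75, -1.25, -0.75, -0.25, 0.25, 0.75, 1.25, 1.75]
z = 2.04
Check each boundary:
  z >= -1.75 -> could be stanine 2
  z >= -1.25 -> could be stanine 3
  z >= -0.75 -> could be stanine 4
  z >= -0.25 -> could be stanine 5
  z >= 0.25 -> could be stanine 6
  z >= 0.75 -> could be stanine 7
  z >= 1.25 -> could be stanine 8
  z >= 1.75 -> could be stanine 9
Highest qualifying boundary gives stanine = 9

9


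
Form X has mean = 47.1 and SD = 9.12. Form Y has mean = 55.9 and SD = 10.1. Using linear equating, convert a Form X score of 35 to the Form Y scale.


slope = SD_Y / SD_X = 10.1 / 9.12 ~ 1.1075
intercept = mean_Y - slope * mean_X = 55.9 - (10.1 / 9.12) * 47.1 ~ 3.7388
Y = slope * X + intercept. To avoid rounding drift from the rounded slope/intercept, evaluate the equivalent form Y = mean_Y + SD_Y * (X - mean_X) / SD_X at full precision:
Y = 55.9 + 10.1 * (35 - 47.1) / 9.12
Y = 55.9 - 10.1 * 12.1 / 9.12
Y = 55.9 - 122.21 / 9.12
Y = 55.9 - 13.4002
Y = 42.4998

42.4998


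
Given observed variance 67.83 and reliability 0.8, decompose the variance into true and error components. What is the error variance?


var_true = rxx * var_obs = 0.8 * 67.83 = 54.264
var_error = var_obs - var_true
var_error = 67.83 - 54.264
var_error = 13.566

13.566


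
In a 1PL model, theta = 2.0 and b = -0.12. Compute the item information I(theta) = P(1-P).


P = 1/(1+exp(-(2.0--0.12))) = 0.8928
I = P*(1-P) = 0.8928 * 0.1072
I = 0.0957

0.0957


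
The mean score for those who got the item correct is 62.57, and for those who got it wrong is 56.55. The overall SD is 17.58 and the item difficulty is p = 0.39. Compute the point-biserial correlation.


q = 1 - p = 0.61
rpb = ((M1 - M0) / SD) * sqrt(p * q)
rpb = ((62.57 - 56.55) / 17.58) * sqrt(0.39 * 0.61)
rpb = 0.167

0.167


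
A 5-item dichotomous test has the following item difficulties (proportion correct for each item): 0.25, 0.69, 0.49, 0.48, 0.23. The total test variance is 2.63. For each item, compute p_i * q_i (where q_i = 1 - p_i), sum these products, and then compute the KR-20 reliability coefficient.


For each item, compute p_i * q_i:
  Item 1: 0.25 * 0.75 = 0.1875
  Item 2: 0.69 * 0.31 = 0.2139
  Item 3: 0.49 * 0.51 = 0.2499
  Item 4: 0.48 * 0.52 = 0.2496
  Item 5: 0.23 * 0.77 = 0.1771
Sum(p_i * q_i) = 0.1875 + 0.2139 + 0.2499 + 0.2496 + 0.1771 = 1.078
KR-20 = (k/(k-1)) * (1 - Sum(p_i*q_i) / Var_total)
= (5/4) * (1 - 1.078/2.63)
= 1.25 * 0.5901
KR-20 = 0.7376

0.7376


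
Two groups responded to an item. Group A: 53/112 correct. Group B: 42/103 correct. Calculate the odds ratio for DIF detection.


Odds_A = 53/59 = 0.8983
Odds_B = 42/61 = 0.6885
OR = Odds_A / Odds_B = 0.8983 / 0.6885
Exactly, OR = (53 * 61) / (59 * 42) = 3233 / 2478
OR = 1.3047

1.3047


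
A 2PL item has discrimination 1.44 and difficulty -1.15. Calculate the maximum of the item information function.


For 2PL, max info at theta = b = -1.15
I_max = a^2 / 4 = 1.44^2 / 4
= 2.0736 / 4
I_max = 0.5184

0.5184


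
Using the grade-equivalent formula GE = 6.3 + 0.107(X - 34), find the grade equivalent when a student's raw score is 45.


raw - median = 45 - 34 = 11
slope * diff = 0.107 * 11 = 1.177
GE = 6.3 + 1.177
GE = 7.477

7.477


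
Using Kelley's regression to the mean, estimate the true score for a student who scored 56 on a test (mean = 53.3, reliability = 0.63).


T_est = rxx * X + (1 - rxx) * mean
T_est = 0.63 * 56 + 0.37 * 53.3
T_est = 35.28 + 19.721
T_est = 55.001

55.001


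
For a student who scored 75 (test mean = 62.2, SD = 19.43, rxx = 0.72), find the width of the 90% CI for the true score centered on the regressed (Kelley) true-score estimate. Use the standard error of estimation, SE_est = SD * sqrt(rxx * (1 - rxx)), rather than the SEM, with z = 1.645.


True score estimate = 0.72*75 + 0.28*62.2 = 71.416
SE_est = SD * sqrt(rxx * (1 - rxx)) = 19.43 * sqrt(0.72 * 0.28) = 19.43 * sqrt(0.2016) = 8.724048
CI = T_est +/- z * SE_est, so width = 2 * z * SE_est = 2 * 1.645 * 8.724048
Width = 28.7021

28.7021


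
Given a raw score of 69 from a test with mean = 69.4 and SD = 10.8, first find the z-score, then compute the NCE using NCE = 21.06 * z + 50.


z = (X - mean) / SD = (69 - 69.4) / 10.8
z = -0.4 / 10.8
z = -0.037
NCE = NCE = 21.06z + 50
Carry z at full precision (z = -0.4 / 10.8) into the conversion:
NCE = 21.06 * (-0.4 / 10.8) + 50 = -8.424 / 10.8 + 50
NCE = -0.78 + 50
NCE = 49.22

49.22


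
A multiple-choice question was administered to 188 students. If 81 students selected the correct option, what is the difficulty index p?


Item difficulty p = number correct / total examinees
p = 81 / 188
p = 0.4309

0.4309


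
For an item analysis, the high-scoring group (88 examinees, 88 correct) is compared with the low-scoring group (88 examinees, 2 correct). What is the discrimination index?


p_upper = 88/88 = 1.0
p_lower = 2/88 = 0.0227
D = 1.0 - 0.0227 = 0.9773

0.9773


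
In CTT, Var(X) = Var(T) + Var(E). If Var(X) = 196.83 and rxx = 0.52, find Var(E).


var_true = rxx * var_obs = 0.52 * 196.83 = 102.3516
var_error = var_obs - var_true
var_error = 196.83 - 102.3516
var_error = 94.4784

94.4784


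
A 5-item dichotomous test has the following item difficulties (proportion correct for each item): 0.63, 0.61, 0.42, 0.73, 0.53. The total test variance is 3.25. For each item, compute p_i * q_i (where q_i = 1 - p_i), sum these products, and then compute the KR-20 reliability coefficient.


For each item, compute p_i * q_i:
  Item 1: 0.63 * 0.37 = 0.2331
  Item 2: 0.61 * 0.39 = 0.2379
  Item 3: 0.42 * 0.58 = 0.2436
  Item 4: 0.73 * 0.27 = 0.1971
  Item 5: 0.53 * 0.47 = 0.2491
Sum(p_i * q_i) = 0.2331 + 0.2379 + 0.2436 + 0.1971 + 0.2491 = 1.1608
KR-20 = (k/(k-1)) * (1 - Sum(p_i*q_i) / Var_total)
= (5/4) * (1 - 1.1608/3.25)
= 1.25 * 0.6428
KR-20 = 0.8035

0.8035


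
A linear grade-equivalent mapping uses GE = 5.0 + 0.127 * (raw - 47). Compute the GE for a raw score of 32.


raw - median = 32 - 47 = -15
slope * diff = 0.127 * -15 = -1.905
GE = 5.0 + -1.905
GE = 3.095

3.095


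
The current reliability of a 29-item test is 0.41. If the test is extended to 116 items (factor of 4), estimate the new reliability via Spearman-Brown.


r_new = (n * rxx) / (1 + (n-1) * rxx)
r_new = (4 * 0.41) / (1 + 3 * 0.41)
r_new = 1.64 / 2.23
r_new = 0.7354

0.7354


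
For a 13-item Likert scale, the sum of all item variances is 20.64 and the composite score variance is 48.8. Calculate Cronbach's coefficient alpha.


alpha = (k/(k-1)) * (1 - sum(si^2)/s_total^2)
= (13/12) * (1 - 20.64/48.8)
alpha = 0.6251

0.6251


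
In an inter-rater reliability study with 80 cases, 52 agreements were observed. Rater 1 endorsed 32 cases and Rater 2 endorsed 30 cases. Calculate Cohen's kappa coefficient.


P_o = 52/80 = 0.65
P_e = (32*30 + 48*50) / 6400 = 0.525
kappa = (P_o - P_e) / (1 - P_e)
kappa = (0.65 - 0.525) / (1 - 0.525)
kappa = 0.2632

0.2632


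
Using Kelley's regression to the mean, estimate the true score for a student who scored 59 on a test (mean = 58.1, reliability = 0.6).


T_est = rxx * X + (1 - rxx) * mean
T_est = 0.6 * 59 + 0.4 * 58.1
T_est = 35.4 + 23.24
T_est = 58.64

58.64


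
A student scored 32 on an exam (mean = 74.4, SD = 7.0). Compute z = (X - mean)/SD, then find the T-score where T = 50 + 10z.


z = (X - mean) / SD = (32 - 74.4) / 7.0
z = -42.4 / 7.0
z = -6.0571
T-score = T = 50 + 10z
Carry z at full precision (z = -42.4 / 7.0) into the conversion:
T-score = 50 + 10 * (-42.4 / 7.0) = 50 + -424 / 7.0
T-score = 50 + -60.5714
T-score = -10.5714

-10.5714


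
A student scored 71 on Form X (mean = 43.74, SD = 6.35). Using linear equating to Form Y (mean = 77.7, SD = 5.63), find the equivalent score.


slope = SD_Y / SD_X = 5.63 / 6.35 ~ 0.8866
intercept = mean_Y - slope * mean_X = 77.7 - (5.63 / 6.35) * 43.74 ~ 38.9195
Y = slope * X + intercept. To avoid rounding drift from the rounded slope/intercept, evaluate the equivalent form Y = mean_Y + SD_Y * (X - mean_X) / SD_X at full precision:
Y = 77.7 + 5.63 * (71 - 43.74) / 6.35
Y = 77.7 + 5.63 * 27.26 / 6.35
Y = 77.7 + 153.4738 / 6.35
Y = 77.7 + 24.1691
Y = 101.8691

101.8691


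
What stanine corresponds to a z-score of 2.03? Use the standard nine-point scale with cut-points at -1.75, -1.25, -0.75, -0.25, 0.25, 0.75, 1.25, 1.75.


Stanine boundaries: [-1.75, -1.25, -0.75, -0.25, 0.25, 0.75, 1.25, 1.75]
z = 2.03
Check each boundary:
  z >= -1.75 -> could be stanine 2
  z >= -1.25 -> could be stanine 3
  z >= -0.75 -> could be stanine 4
  z >= -0.25 -> could be stanine 5
  z >= 0.25 -> could be stanine 6
  z >= 0.75 -> could be stanine 7
  z >= 1.25 -> could be stanine 8
  z >= 1.75 -> could be stanine 9
Highest qualifying boundary gives stanine = 9

9


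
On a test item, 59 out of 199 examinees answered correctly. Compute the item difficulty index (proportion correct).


Item difficulty p = number correct / total examinees
p = 59 / 199
p = 0.2965

0.2965


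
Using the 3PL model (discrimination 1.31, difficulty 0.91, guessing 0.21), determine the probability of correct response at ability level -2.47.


logit = 1.31*(-2.47 - 0.91) = -4.4278
P* = 1/(1 + exp(--4.4278)) = 0.0118
P = 0.21 + (1 - 0.21) * 0.0118
P = 0.2193

0.2193


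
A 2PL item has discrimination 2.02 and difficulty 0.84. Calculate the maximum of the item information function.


For 2PL, max info at theta = b = 0.84
I_max = a^2 / 4 = 2.02^2 / 4
= 4.0804 / 4
I_max = 1.0201

1.0201


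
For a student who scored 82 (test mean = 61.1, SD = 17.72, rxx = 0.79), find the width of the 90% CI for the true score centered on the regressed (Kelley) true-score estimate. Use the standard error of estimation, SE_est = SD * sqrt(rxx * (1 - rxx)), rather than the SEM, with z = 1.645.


True score estimate = 0.79*82 + 0.21*61.1 = 77.611
SE_est = SD * sqrt(rxx * (1 - rxx)) = 17.72 * sqrt(0.79 * 0.21) = 17.72 * sqrt(0.1659) = 7.217502
CI = T_est +/- z * SE_est, so width = 2 * z * SE_est = 2 * 1.645 * 7.217502
Width = 23.7456

23.7456


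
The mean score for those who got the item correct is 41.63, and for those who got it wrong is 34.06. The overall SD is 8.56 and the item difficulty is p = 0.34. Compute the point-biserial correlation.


q = 1 - p = 0.66
rpb = ((M1 - M0) / SD) * sqrt(p * q)
rpb = ((41.63 - 34.06) / 8.56) * sqrt(0.34 * 0.66)
rpb = 0.4189

0.4189


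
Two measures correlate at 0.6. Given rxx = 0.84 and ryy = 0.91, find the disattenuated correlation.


r_corrected = rxy / sqrt(rxx * ryy)
= 0.6 / sqrt(0.84 * 0.91)
= 0.6 / sqrt(0.7644)
= 0.6 / 0.8743
r_corrected = 0.6863

0.6863


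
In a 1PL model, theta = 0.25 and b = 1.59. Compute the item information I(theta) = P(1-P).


P = 1/(1+exp(-(0.25-1.59))) = 0.2075
I = P*(1-P) = 0.2075 * 0.7925
I = 0.1644

0.1644


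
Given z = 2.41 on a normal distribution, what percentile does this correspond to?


CDF(z) = 0.5 * (1 + erf(z/sqrt(2)))
erf(1.7041) = 0.984
CDF = 0.992
Percentile rank = 0.992 * 100 = 99.2

99.2


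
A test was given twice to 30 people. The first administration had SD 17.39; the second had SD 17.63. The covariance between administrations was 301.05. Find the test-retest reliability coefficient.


r = cov(X,Y) / (SD_X * SD_Y)
r = 301.05 / (17.39 * 17.63)
r = 301.05 / 306.5857
r = 0.9819

0.9819


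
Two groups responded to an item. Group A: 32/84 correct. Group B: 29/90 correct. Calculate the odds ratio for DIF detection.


Odds_A = 32/52 = 0.6154
Odds_B = 29/61 = 0.4754
OR = Odds_A / Odds_B = 0.6154 / 0.4754
Exactly, OR = (32 * 61) / (52 * 29) = 1952 / 1508
OR = 1.2944

1.2944


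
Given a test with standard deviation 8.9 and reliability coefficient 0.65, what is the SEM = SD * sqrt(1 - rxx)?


SEM = SD * sqrt(1 - rxx)
SEM = 8.9 * sqrt(1 - 0.65)
SEM = 8.9 * sqrt(0.35) = 8.9 * 0.591608
SEM = 5.2653

5.2653


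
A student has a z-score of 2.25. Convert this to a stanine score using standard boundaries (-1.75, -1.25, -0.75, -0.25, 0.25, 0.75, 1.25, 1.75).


Stanine boundaries: [-1.75, -1.25, -0.75, -0.25, 0.25, 0.75, 1.25, 1.75]
z = 2.25
Check each boundary:
  z >= -1.75 -> could be stanine 2
  z >= -1.25 -> could be stanine 3
  z >= -0.75 -> could be stanine 4
  z >= -0.25 -> could be stanine 5
  z >= 0.25 -> could be stanine 6
  z >= 0.75 -> could be stanine 7
  z >= 1.25 -> could be stanine 8
  z >= 1.75 -> could be stanine 9
Highest qualifying boundary gives stanine = 9

9


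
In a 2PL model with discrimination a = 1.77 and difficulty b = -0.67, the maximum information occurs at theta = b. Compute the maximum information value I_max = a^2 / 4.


For 2PL, max info at theta = b = -0.67
I_max = a^2 / 4 = 1.77^2 / 4
= 3.1329 / 4
I_max = 0.7832

0.7832


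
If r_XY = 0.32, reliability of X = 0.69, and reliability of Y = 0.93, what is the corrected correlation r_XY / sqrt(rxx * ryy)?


r_corrected = rxy / sqrt(rxx * ryy)
= 0.32 / sqrt(0.69 * 0.93)
= 0.32 / sqrt(0.6417)
= 0.32 / 0.801062
r_corrected = 0.3995

0.3995


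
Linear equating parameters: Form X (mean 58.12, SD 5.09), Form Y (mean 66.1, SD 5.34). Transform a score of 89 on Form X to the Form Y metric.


slope = SD_Y / SD_X = 5.34 / 5.09 ~ 1.0491
intercept = mean_Y - slope * mean_X = 66.1 - (5.34 / 5.09) * 58.12 ~ 5.1254
Y = slope * X + intercept. To avoid rounding drift from the rounded slope/intercept, evaluate the equivalent form Y = mean_Y + SD_Y * (X - mean_X) / SD_X at full precision:
Y = 66.1 + 5.34 * (89 - 58.12) / 5.09
Y = 66.1 + 5.34 * 30.88 / 5.09
Y = 66.1 + 164.8992 / 5.09
Y = 66.1 + 32.3967
Y = 98.4967

98.4967


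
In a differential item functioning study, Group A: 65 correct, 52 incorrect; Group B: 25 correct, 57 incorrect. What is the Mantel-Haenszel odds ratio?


Odds_A = 65/52 = 1.25
Odds_B = 25/57 = 0.4386
OR = Odds_A / Odds_B = 1.25 / 0.4386
Exactly, OR = (65 * 57) / (52 * 25) = 3705 / 1300
OR = 2.85

2.85


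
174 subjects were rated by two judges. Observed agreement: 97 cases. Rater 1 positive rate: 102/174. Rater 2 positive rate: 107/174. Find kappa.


P_o = 97/174 = 0.557471
P_e = (102*107 + 72*67) / 30276 = 0.519818
kappa = (P_o - P_e) / (1 - P_e)
kappa = (0.557471 - 0.519818) / (1 - 0.519818)
kappa = 0.0784

0.0784


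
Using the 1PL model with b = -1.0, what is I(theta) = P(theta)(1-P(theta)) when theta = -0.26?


P = 1/(1+exp(-(-0.26--1.0))) = 0.677
I = P*(1-P) = 0.677 * 0.323
I = 0.2187

0.2187


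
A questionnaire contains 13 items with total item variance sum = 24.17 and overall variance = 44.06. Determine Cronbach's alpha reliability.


alpha = (k/(k-1)) * (1 - sum(si^2)/s_total^2)
= (13/12) * (1 - 24.17/44.06)
alpha = 0.489

0.489


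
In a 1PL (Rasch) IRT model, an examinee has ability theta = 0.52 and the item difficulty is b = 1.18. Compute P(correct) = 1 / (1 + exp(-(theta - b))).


theta - b = 0.52 - 1.18 = -0.66
exp(-(theta - b)) = exp(0.66) = 1.9348
P = 1 / (1 + 1.9348)
P = 0.3407

0.3407


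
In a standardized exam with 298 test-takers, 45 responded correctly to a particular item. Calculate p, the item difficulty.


Item difficulty p = number correct / total examinees
p = 45 / 298
p = 0.151

0.151


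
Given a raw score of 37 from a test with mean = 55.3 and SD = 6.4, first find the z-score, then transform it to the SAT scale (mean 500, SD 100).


z = (X - mean) / SD = (37 - 55.3) / 6.4
z = -18.3 / 6.4
z = -2.8594
SAT-scale = SAT = 500 + 100z
Carry z at full precision (z = -18.3 / 6.4) into the conversion:
SAT-scale = 500 + 100 * (-18.3 / 6.4) = 500 + -1830 / 6.4
SAT-scale = 500 + -285.9375
SAT-scale = 214.0625

214.0625


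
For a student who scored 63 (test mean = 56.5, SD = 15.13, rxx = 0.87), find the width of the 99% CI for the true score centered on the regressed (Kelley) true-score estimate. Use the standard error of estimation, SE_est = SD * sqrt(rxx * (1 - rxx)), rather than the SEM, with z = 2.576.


True score estimate = 0.87*63 + 0.13*56.5 = 62.155
SE_est = SD * sqrt(rxx * (1 - rxx)) = 15.13 * sqrt(0.87 * 0.13) = 15.13 * sqrt(0.1131) = 5.088271
CI = T_est +/- z * SE_est, so width = 2 * z * SE_est = 2 * 2.576 * 5.088271
Width = 26.2148

26.2148


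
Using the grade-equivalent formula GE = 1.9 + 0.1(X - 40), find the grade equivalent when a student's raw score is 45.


raw - median = 45 - 40 = 5
slope * diff = 0.1 * 5 = 0.5
GE = 1.9 + 0.5
GE = 2.4

2.4


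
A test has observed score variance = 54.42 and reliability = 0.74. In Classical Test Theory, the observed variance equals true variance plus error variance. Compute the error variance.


var_true = rxx * var_obs = 0.74 * 54.42 = 40.2708
var_error = var_obs - var_true
var_error = 54.42 - 40.2708
var_error = 14.1492

14.1492


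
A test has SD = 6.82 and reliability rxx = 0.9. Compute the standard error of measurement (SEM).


SEM = SD * sqrt(1 - rxx)
SEM = 6.82 * sqrt(1 - 0.9)
SEM = 6.82 * sqrt(0.1) = 6.82 * 0.316228
SEM = 2.1567

2.1567


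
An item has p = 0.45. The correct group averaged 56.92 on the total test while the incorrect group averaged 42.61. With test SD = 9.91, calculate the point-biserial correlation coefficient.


q = 1 - p = 0.55
rpb = ((M1 - M0) / SD) * sqrt(p * q)
rpb = ((56.92 - 42.61) / 9.91) * sqrt(0.45 * 0.55)
rpb = 0.7184

0.7184


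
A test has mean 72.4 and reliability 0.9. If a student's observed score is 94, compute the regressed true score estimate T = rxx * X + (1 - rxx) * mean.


T_est = rxx * X + (1 - rxx) * mean
T_est = 0.9 * 94 + 0.1 * 72.4
T_est = 84.6 + 7.24
T_est = 91.84

91.84


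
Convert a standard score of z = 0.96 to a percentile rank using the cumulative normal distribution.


CDF(z) = 0.5 * (1 + erf(z/sqrt(2)))
erf(0.6788) = 0.6629
CDF = 0.8315
Percentile rank = 0.8315 * 100 = 83.15

83.15


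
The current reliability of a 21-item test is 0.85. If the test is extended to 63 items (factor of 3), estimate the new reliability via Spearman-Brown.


r_new = (n * rxx) / (1 + (n-1) * rxx)
r_new = (3 * 0.85) / (1 + 2 * 0.85)
r_new = 2.55 / 2.7
r_new = 0.9444

0.9444


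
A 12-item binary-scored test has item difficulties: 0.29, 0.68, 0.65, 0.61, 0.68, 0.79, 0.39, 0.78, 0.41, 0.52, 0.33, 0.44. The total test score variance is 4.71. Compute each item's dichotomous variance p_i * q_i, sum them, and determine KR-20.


For each item, compute p_i * q_i:
  Item 1: 0.29 * 0.71 = 0.2059
  Item 2: 0.68 * 0.32 = 0.2176
  Item 3: 0.65 * 0.35 = 0.2275
  Item 4: 0.61 * 0.39 = 0.2379
  Item 5: 0.68 * 0.32 = 0.2176
  Item 6: 0.79 * 0.21 = 0.1659
  Item 7: 0.39 * 0.61 = 0.2379
  Item 8: 0.78 * 0.22 = 0.1716
  Item 9: 0.41 * 0.59 = 0.2419
  Item 10: 0.52 * 0.48 = 0.2496
  Item 11: 0.33 * 0.67 = 0.2211
  Item 12: 0.44 * 0.56 = 0.2464
Sum(p_i * q_i) = 0.2059 + 0.2176 + 0.2275 + 0.2379 + 0.2176 + 0.1659 + 0.2379 + 0.1716 + 0.2419 + 0.2496 + 0.2211 + 0.2464 = 2.6409
KR-20 = (k/(k-1)) * (1 - Sum(p_i*q_i) / Var_total)
= (12/11) * (1 - 2.6409/4.71)
= 1.0909 * 0.4393
KR-20 = 0.4792

0.4792


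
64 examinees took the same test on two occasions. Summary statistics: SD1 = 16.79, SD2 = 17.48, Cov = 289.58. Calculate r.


r = cov(X,Y) / (SD_X * SD_Y)
r = 289.58 / (16.79 * 17.48)
r = 289.58 / 293.4892
r = 0.9867

0.9867


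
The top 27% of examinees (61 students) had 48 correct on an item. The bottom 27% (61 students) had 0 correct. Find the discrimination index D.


p_upper = 48/61 = 0.7869
p_lower = 0/61 = 0.0
D = 0.7869 - 0.0 = 0.7869

0.7869


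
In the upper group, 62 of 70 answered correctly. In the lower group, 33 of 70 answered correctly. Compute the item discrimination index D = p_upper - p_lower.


p_upper = 62/70 = 0.8857
p_lower = 33/70 = 0.4714
D = 0.8857 - 0.4714 = 0.4143

0.4143


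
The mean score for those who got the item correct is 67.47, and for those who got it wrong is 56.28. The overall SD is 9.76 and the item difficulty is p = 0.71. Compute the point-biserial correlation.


q = 1 - p = 0.29
rpb = ((M1 - M0) / SD) * sqrt(p * q)
rpb = ((67.47 - 56.28) / 9.76) * sqrt(0.71 * 0.29)
rpb = 0.5202

0.5202


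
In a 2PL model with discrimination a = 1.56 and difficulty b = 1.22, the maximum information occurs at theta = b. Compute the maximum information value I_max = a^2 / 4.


For 2PL, max info at theta = b = 1.22
I_max = a^2 / 4 = 1.56^2 / 4
= 2.4336 / 4
I_max = 0.6084

0.6084


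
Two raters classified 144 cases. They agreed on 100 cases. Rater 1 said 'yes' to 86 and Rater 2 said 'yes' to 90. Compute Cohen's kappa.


P_o = 100/144 = 0.694444
P_e = (86*90 + 58*54) / 20736 = 0.524306
kappa = (P_o - P_e) / (1 - P_e)
kappa = (0.694444 - 0.524306) / (1 - 0.524306)
kappa = 0.3577

0.3577


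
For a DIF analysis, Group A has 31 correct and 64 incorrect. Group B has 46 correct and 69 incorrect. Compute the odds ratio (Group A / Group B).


Odds_A = 31/64 = 0.4844
Odds_B = 46/69 = 0.6667
OR = Odds_A / Odds_B = 0.4844 / 0.6667
Exactly, OR = (31 * 69) / (64 * 46) = 2139 / 2944
OR = 0.7266

0.7266


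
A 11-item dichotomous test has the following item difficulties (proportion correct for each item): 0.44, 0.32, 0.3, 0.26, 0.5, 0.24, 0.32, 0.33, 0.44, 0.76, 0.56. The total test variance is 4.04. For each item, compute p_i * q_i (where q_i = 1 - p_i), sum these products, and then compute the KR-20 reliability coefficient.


For each item, compute p_i * q_i:
  Item 1: 0.44 * 0.56 = 0.2464
  Item 2: 0.32 * 0.68 = 0.2176
  Item 3: 0.3 * 0.7 = 0.21
  Item 4: 0.26 * 0.74 = 0.1924
  Item 5: 0.5 * 0.5 = 0.25
  Item 6: 0.24 * 0.76 = 0.1824
  Item 7: 0.32 * 0.68 = 0.2176
  Item 8: 0.33 * 0.67 = 0.2211
  Item 9: 0.44 * 0.56 = 0.2464
  Item 10: 0.76 * 0.24 = 0.1824
  Item 11: 0.56 * 0.44 = 0.2464
Sum(p_i * q_i) = 0.2464 + 0.2176 + 0.21 + 0.1924 + 0.25 + 0.1824 + 0.2176 + 0.2211 + 0.2464 + 0.1824 + 0.2464 = 2.4127
KR-20 = (k/(k-1)) * (1 - Sum(p_i*q_i) / Var_total)
= (11/10) * (1 - 2.4127/4.04)
= 1.1 * 0.4028
KR-20 = 0.4431

0.4431


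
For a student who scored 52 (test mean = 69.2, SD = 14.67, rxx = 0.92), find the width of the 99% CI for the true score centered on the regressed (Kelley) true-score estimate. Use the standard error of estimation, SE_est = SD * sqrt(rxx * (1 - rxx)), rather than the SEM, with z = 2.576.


True score estimate = 0.92*52 + 0.08*69.2 = 53.376
SE_est = SD * sqrt(rxx * (1 - rxx)) = 14.67 * sqrt(0.92 * 0.08) = 14.67 * sqrt(0.0736) = 3.979871
CI = T_est +/- z * SE_est, so width = 2 * z * SE_est = 2 * 2.576 * 3.979871
Width = 20.5043

20.5043


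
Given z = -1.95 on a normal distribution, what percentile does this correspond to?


CDF(z) = 0.5 * (1 + erf(z/sqrt(2)))
erf(-1.3789) = -0.9488
CDF = 0.0256
Percentile rank = 0.0256 * 100 = 2.56

2.56


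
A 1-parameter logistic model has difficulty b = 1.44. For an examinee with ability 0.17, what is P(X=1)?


theta - b = 0.17 - 1.44 = -1.27
exp(-(theta - b)) = exp(1.27) = 3.5609
P = 1 / (1 + 3.5609)
P = 0.2193

0.2193


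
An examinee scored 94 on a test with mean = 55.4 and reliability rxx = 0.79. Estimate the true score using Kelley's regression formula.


T_est = rxx * X + (1 - rxx) * mean
T_est = 0.79 * 94 + 0.21 * 55.4
T_est = 74.26 + 11.634
T_est = 85.894

85.894


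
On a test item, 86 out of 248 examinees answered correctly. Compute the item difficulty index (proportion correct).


Item difficulty p = number correct / total examinees
p = 86 / 248
p = 0.3468

0.3468


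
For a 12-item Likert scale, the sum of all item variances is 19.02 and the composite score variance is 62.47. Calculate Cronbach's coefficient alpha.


alpha = (k/(k-1)) * (1 - sum(si^2)/s_total^2)
= (12/11) * (1 - 19.02/62.47)
alpha = 0.7588

0.7588


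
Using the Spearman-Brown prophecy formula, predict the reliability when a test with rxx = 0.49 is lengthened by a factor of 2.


r_new = (n * rxx) / (1 + (n-1) * rxx)
r_new = (2 * 0.49) / (1 + 1 * 0.49)
r_new = 0.98 / 1.49
r_new = 0.6577

0.6577


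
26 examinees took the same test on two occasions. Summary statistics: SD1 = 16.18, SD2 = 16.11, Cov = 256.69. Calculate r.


r = cov(X,Y) / (SD_X * SD_Y)
r = 256.69 / (16.18 * 16.11)
r = 256.69 / 260.6598
r = 0.9848

0.9848


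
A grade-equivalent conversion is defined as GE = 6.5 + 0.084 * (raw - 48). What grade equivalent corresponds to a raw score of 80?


raw - median = 80 - 48 = 32
slope * diff = 0.084 * 32 = 2.688
GE = 6.5 + 2.688
GE = 9.188

9.188


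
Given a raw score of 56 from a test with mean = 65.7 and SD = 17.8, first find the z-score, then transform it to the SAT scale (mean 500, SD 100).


z = (X - mean) / SD = (56 - 65.7) / 17.8
z = -9.7 / 17.8
z = -0.5449
SAT-scale = SAT = 500 + 100z
Carry z at full precision (z = -9.7 / 17.8) into the conversion:
SAT-scale = 500 + 100 * (-9.7 / 17.8) = 500 + -970 / 17.8
SAT-scale = 500 + -54.4944
SAT-scale = 445.5056

445.5056


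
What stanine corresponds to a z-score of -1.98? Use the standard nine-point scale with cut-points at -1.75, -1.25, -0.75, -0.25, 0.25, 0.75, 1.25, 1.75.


Stanine boundaries: [-1.75, -1.25, -0.75, -0.25, 0.25, 0.75, 1.25, 1.75]
z = -1.98
Check each boundary:
  z < -1.75
  z < -1.25
  z < -0.75
  z < -0.25
  z < 0.25
  z < 0.75
  z < 1.25
  z < 1.75
Highest qualifying boundary gives stanine = 1

1


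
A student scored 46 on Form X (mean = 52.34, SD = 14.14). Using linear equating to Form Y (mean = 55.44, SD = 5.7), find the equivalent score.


slope = SD_Y / SD_X = 5.7 / 14.14 ~ 0.4031
intercept = mean_Y - slope * mean_X = 55.44 - (5.7 / 14.14) * 52.34 ~ 34.3411
Y = slope * X + intercept. To avoid rounding drift from the rounded slope/intercept, evaluate the equivalent form Y = mean_Y + SD_Y * (X - mean_X) / SD_X at full precision:
Y = 55.44 + 5.7 * (46 - 52.34) / 14.14
Y = 55.44 - 5.7 * 6.34 / 14.14
Y = 55.44 - 36.138 / 14.14
Y = 55.44 - 2.5557
Y = 52.8843

52.8843


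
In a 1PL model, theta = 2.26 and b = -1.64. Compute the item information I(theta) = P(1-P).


P = 1/(1+exp(-(2.26--1.64))) = 0.9802
I = P*(1-P) = 0.9802 * 0.0198
I = 0.0194

0.0194


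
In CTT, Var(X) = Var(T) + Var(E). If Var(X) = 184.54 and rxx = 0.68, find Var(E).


var_true = rxx * var_obs = 0.68 * 184.54 = 125.4872
var_error = var_obs - var_true
var_error = 184.54 - 125.4872
var_error = 59.0528

59.0528


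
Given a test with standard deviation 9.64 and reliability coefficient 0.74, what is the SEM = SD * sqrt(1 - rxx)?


SEM = SD * sqrt(1 - rxx)
SEM = 9.64 * sqrt(1 - 0.74)
SEM = 9.64 * sqrt(0.26) = 9.64 * 0.509902
SEM = 4.9155

4.9155


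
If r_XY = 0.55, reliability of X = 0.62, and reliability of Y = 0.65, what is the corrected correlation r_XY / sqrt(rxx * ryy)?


r_corrected = rxy / sqrt(rxx * ryy)
= 0.55 / sqrt(0.62 * 0.65)
= 0.55 / sqrt(0.403)
= 0.55 / 0.634823
r_corrected = 0.8664

0.8664


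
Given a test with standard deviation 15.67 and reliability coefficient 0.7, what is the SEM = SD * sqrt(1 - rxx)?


SEM = SD * sqrt(1 - rxx)
SEM = 15.67 * sqrt(1 - 0.7)
SEM = 15.67 * sqrt(0.3) = 15.67 * 0.547723
SEM = 8.5828

8.5828


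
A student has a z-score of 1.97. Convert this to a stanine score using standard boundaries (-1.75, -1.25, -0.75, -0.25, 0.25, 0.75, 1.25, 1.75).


Stanine boundaries: [-1.75, -1.25, -0.75, -0.25, 0.25, 0.75, 1.25, 1.75]
z = 1.97
Check each boundary:
  z >= -1.75 -> could be stanine 2
  z >= -1.25 -> could be stanine 3
  z >= -0.75 -> could be stanine 4
  z >= -0.25 -> could be stanine 5
  z >= 0.25 -> could be stanine 6
  z >= 0.75 -> could be stanine 7
  z >= 1.25 -> could be stanine 8
  z >= 1.75 -> could be stanine 9
Highest qualifying boundary gives stanine = 9

9


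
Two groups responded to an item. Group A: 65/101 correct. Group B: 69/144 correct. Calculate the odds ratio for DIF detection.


Odds_A = 65/36 = 1.8056
Odds_B = 69/75 = 0.92
OR = Odds_A / Odds_B = 1.8056 / 0.92
Exactly, OR = (65 * 75) / (36 * 69) = 4875 / 2484
OR = 1.9626

1.9626


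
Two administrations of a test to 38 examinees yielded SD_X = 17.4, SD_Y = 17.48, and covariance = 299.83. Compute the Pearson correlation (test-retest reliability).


r = cov(X,Y) / (SD_X * SD_Y)
r = 299.83 / (17.4 * 17.48)
r = 299.83 / 304.152
r = 0.9858

0.9858


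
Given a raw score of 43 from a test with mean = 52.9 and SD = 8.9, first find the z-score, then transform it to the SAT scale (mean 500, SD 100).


z = (X - mean) / SD = (43 - 52.9) / 8.9
z = -9.9 / 8.9
z = -1.1124
SAT-scale = SAT = 500 + 100z
Carry z at full precision (z = -9.9 / 8.9) into the conversion:
SAT-scale = 500 + 100 * (-9.9 / 8.9) = 500 + -990 / 8.9
SAT-scale = 500 + -111.236
SAT-scale = 388.764

388.764


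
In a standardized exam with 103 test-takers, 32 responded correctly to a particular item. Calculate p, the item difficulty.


Item difficulty p = number correct / total examinees
p = 32 / 103
p = 0.3107

0.3107


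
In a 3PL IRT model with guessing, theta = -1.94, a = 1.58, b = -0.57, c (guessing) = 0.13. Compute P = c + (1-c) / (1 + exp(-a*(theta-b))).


logit = 1.58*(-1.94 - -0.57) = -2.1646
P* = 1/(1 + exp(--2.1646)) = 0.103
P = 0.13 + (1 - 0.13) * 0.103
P = 0.2196

0.2196


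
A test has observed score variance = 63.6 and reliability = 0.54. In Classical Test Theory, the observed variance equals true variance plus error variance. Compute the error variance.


var_true = rxx * var_obs = 0.54 * 63.6 = 34.344
var_error = var_obs - var_true
var_error = 63.6 - 34.344
var_error = 29.256

29.256
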